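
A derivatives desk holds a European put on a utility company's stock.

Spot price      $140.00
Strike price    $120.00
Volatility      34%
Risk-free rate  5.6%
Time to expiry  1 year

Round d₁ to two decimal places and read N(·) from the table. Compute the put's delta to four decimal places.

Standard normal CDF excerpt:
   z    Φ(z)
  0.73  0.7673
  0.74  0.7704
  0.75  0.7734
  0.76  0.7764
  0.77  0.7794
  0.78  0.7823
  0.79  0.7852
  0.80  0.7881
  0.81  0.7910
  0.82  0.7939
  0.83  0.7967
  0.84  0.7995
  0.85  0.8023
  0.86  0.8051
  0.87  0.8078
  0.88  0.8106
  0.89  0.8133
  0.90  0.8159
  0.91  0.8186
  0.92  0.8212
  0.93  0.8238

-0.2148

σ√T = 0.34 × 1.0000 = 0.3400
d₁ = [ln(140/120) + (0.056 + ½·0.34²)·1] / (σ√T) = (0.1542 + 0.1138) / 0.3400 = 0.7881 ≈ 0.79
N(d₁) = N(0.79) = 0.7852
Δ_put = N(d₁) − 1 = 0.7852 − 1 = -0.2148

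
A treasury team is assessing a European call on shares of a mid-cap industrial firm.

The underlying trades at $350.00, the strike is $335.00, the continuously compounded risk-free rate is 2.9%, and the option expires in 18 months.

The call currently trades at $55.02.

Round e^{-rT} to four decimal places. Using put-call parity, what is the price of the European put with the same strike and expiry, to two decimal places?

e^(−rT) = e^(−0.029·1.5) = 0.9574
Put-call parity: C − P = S − K·e^(−rT) = 350 − 335·0.9574 = 350 − 320.7290 = 29.2710
P = C − (C − P) = 55.02 − (29.2710) = 25.7490

$25.75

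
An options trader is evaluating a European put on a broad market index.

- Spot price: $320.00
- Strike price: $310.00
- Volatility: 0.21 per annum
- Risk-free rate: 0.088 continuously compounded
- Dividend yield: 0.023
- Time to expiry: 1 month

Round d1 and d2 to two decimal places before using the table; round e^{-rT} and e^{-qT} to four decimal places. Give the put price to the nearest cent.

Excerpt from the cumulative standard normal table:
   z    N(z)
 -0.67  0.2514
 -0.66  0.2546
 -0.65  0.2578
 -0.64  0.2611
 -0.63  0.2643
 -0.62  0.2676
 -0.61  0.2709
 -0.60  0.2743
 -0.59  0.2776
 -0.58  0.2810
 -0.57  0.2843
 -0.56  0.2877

$3.08

σ√T = 0.21 × 0.2887 = 0.0606
d₁ = [ln(320/310) + (0.088 − 0.023 + ½·0.21²)·0.08333] / (σ√T) = (0.0317 + 0.0073) / 0.0606 = 0.6434 ≈ 0.64
d₂ = 0.6434 − 0.0606 = 0.5828 ≈ 0.58
exp(−qT) = exp(−0.023·0.08333) = 0.9981;  exp(−rT) = exp(−0.088·0.08333) = 0.9927
P = 310·0.9927·N(-0.58) − 320·0.9981·N(-0.64) = 310·0.9927·0.2810 − 320·0.9981·0.2611 = 86.4741 − 83.3933 = 3.0808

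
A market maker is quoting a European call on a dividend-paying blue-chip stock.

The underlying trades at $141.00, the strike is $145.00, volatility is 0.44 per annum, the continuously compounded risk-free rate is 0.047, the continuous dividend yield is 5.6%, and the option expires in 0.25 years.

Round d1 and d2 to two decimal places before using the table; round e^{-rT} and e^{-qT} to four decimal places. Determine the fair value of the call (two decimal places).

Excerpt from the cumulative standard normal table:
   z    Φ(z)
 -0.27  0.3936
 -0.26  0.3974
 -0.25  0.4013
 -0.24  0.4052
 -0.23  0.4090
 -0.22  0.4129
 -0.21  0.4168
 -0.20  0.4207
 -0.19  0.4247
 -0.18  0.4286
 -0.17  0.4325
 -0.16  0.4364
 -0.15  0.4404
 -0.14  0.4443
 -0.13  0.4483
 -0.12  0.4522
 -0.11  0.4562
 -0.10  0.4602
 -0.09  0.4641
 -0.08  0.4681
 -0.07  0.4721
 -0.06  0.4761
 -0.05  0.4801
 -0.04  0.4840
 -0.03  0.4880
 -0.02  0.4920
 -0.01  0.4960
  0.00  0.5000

T = 0.25;  σ√T = 0.2200
d₁ = [ln(141/145) + (0.047 − 0.056 + ½·0.44²)·0.25] / (σ√T) = (-0.0280 + 0.0219) / 0.2200 = -0.0274 which rounds to -0.03
d₂ = -0.0274 − 0.2200 = -0.2474 which rounds to -0.25
exp(−qT) = exp(−0.056·0.25) = 0.9861;  exp(−rT) = exp(−0.047·0.25) = 0.9883
N(d₁) = N(-0.03) = 0.4880;  N(d₂) = N(-0.25) = 0.4013
C = 141·0.9861·0.4880 − 145·0.9883·0.4013 = 67.8516 − 57.5077 = 10.3439

$10.34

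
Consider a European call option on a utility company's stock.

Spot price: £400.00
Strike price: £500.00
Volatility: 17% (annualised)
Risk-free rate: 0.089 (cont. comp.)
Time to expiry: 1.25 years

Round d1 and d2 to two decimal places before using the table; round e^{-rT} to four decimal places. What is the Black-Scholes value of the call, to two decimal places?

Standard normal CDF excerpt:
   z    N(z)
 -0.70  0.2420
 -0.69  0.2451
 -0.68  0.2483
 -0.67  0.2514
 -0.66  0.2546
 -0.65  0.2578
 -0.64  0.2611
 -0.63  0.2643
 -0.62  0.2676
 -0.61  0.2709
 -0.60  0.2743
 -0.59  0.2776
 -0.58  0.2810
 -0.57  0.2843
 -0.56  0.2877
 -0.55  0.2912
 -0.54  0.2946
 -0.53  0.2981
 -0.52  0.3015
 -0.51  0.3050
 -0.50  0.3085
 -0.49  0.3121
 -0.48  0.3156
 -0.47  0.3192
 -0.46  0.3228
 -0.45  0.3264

£13.76

T = 1.25;  σ√T = 0.1901
d₁ = [ln(400/500) + (0.089 + 0.17²/2)·1.25] / 0.1901 = [-0.2231 + 0.1293] / 0.1901 = -0.4937 → -0.49
d₂ = d₁ − σ√T = -0.4937 − 0.1901 = -0.6837 → -0.68
e^(−rT) = e^(−0.089·1.25) = 0.8947
N(d₁) = N(-0.49) = 0.3121;  N(d₂) = N(-0.68) = 0.2483
C = 400·0.3121 − 500·0.8947·0.2483 = 124.8400 − 111.0770 = 13.7630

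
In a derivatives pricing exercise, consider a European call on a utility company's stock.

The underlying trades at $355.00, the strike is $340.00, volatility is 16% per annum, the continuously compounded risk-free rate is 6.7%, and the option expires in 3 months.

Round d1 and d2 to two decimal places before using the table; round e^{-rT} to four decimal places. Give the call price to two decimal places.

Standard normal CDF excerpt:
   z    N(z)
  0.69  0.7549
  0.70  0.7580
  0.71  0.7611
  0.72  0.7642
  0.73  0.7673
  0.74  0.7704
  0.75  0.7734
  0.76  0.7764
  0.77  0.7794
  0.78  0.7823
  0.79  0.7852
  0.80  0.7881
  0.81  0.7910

σ√T = 0.16 × 0.5000 = 0.0800
d₁ = [ln(355/340) + (0.067 + ½·0.16²)·0.25] / (σ√T) = (0.0432 + 0.0200) / 0.0800 = 0.7890 ⇒ 0.79
d₂ = 0.7890 − 0.0800 = 0.7090 ⇒ 0.71
e^(−rT) = e^(−0.067·0.25) = 0.9834
N(d₁) = N(0.79) = 0.7852;  N(d₂) = N(0.71) = 0.7611
C = 355·0.7852 − 340·0.9834·0.7611 = 278.7460 − 254.4784 = 24.2676

$24.27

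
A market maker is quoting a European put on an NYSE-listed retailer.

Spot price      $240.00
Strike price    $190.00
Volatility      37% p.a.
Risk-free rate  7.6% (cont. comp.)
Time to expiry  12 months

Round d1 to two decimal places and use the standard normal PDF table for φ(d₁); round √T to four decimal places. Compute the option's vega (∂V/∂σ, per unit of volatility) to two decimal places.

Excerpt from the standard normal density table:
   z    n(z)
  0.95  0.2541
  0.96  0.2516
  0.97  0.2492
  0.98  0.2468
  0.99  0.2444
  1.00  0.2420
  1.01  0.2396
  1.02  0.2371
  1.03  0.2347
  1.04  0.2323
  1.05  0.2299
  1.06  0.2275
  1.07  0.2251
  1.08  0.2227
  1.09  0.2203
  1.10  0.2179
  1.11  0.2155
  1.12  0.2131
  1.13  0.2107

56.90

σ√T = 0.37 × 1.0000 = 0.3700
d₁ = [ln(240/190) + (0.076 + 0.37²/2)·1] / 0.3700 = [0.2336 + 0.1444] / 0.3700 = 1.0218 ⇒ 1.02
√T = √1 = 1.0000
φ(d₁) = φ(1.02) = 0.2371
vega = S·φ(d₁)·√T = 240·0.2371·1.0000 = 56.9040
(Call and put vega coincide under Black-Scholes.)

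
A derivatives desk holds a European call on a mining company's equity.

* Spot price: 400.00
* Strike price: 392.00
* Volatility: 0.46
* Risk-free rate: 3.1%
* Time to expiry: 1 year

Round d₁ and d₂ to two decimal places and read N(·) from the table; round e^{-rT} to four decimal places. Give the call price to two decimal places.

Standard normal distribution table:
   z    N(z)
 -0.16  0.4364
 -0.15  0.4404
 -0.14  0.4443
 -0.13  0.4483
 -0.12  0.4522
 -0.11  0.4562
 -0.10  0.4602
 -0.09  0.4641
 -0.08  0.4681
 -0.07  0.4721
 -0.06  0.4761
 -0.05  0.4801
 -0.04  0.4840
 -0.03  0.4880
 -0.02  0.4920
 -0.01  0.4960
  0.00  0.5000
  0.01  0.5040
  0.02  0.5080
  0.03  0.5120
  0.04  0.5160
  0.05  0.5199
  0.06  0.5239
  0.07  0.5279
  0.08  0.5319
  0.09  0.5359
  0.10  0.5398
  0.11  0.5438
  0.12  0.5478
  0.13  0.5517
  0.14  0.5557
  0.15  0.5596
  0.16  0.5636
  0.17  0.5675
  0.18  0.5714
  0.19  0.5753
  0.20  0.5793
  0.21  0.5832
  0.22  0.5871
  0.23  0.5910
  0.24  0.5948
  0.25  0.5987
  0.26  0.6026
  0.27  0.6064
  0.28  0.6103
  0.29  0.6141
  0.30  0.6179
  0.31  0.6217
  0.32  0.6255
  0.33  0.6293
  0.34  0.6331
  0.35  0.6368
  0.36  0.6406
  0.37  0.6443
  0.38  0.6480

σ√T = 0.46·√1 = 0.4600
d₁ = [ln(400/392) + (0.031 + 0.46²/2)·1] / 0.4600 = [0.0202 + 0.1368] / 0.4600 = 0.3413 which rounds to 0.34
d₂ = d₁ − σ√T = 0.3413 − 0.4600 = -0.1187 which rounds to -0.12
exp(−rT) = exp(−0.031·1) = 0.9695
N(d₁) = N(0.34) = 0.6331;  N(d₂) = N(-0.12) = 0.4522
C = 400·0.6331 − 392·0.9695·0.4522 = 253.2400 − 171.8559 = 81.3841

81.38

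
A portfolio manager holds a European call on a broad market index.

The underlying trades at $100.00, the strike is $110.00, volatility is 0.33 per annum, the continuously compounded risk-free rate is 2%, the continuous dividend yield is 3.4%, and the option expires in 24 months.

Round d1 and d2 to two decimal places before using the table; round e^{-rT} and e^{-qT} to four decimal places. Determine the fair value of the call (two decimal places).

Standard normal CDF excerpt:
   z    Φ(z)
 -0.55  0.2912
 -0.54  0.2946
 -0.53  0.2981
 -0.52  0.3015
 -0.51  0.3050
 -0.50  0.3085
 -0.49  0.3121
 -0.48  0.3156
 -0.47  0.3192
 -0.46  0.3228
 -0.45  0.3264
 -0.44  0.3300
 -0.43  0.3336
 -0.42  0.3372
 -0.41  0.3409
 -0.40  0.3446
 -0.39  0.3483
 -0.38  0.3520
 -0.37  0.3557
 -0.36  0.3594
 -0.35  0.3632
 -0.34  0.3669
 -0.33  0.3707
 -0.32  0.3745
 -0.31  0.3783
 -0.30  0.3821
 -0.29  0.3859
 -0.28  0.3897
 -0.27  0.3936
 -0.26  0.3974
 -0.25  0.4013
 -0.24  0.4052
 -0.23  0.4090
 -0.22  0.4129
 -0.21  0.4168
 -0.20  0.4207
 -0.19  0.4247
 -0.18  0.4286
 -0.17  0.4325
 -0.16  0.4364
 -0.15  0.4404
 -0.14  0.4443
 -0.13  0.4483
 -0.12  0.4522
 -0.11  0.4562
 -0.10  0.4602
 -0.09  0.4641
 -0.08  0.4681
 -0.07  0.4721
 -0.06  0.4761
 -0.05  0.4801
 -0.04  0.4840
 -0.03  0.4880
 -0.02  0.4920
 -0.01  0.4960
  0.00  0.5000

σ√T = 0.33·√2 = 0.4667
ln(S/K) + (r − q + σ²/2)T = ln(100/110) + (0.02 − 0.034 + 0.33²/2)·2 = -0.0953 + 0.0809 = -0.0144
d₁ = -0.0144 / 0.4667 = -0.0309 → -0.03
d₂ = d₁ − σ√T = -0.0309 − 0.4667 = -0.4976 → -0.50
e^(−qT) = e^(−0.034·2) = 0.9343;  e^(−rT) = e^(−0.02·2) = 0.9608
N(d₁) = N(-0.03) = 0.4880;  N(d₂) = N(-0.50) = 0.3085
C = 100·0.9343·0.4880 − 110·0.9608·0.3085 = 45.5938 − 32.6047 = 12.9891

$12.99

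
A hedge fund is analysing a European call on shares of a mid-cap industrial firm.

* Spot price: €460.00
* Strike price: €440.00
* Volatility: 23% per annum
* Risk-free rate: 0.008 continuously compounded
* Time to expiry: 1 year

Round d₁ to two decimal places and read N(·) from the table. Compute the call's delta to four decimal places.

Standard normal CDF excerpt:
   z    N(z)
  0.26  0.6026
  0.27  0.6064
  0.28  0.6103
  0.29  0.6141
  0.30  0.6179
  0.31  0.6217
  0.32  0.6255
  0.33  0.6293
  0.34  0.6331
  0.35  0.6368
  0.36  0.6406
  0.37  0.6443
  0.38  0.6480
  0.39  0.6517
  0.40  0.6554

σ√T = 0.23 × 1.0000 = 0.2300
ln(S/K) + (r + σ²/2)T = ln(460/440) + (0.008 + 0.23²/2)·1 = 0.0445 + 0.0345 = 0.0789
d₁ = 0.0789 / 0.2300 = 0.3431 which rounds to 0.34
N(d₁) = N(0.34) = 0.6331
Δ_call = N(d₁) = 0.6331

0.6331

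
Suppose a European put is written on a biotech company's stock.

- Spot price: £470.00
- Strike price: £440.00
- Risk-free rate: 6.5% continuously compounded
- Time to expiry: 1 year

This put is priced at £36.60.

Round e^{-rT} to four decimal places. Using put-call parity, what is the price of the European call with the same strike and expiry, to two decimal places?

£94.28

exp(−rT) = exp(−0.065·1) = 0.9371
Put-call parity: C − P = S − K·e^(−rT) = 470 − 440·0.9371 = 470 − 412.3240 = 57.6760
C = P + (C − P) = 36.60 + (57.6760) = 94.2760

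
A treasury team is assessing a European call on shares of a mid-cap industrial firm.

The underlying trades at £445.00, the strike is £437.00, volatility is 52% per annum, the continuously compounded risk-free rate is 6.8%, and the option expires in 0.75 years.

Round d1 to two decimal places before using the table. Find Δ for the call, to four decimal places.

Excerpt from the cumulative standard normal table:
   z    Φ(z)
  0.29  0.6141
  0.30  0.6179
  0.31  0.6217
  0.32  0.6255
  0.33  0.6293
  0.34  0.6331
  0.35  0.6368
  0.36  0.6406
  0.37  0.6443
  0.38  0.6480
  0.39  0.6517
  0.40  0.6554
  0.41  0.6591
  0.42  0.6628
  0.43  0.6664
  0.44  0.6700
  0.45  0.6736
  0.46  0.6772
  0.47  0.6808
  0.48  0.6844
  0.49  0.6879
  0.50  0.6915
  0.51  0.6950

0.6480

T = 0.75;  σ√T = 0.4503
d₁ = [ln(445/437) + (0.068 + ½·0.52²)·0.75] / (σ√T) = (0.0181 + 0.1524) / 0.4503 = 0.3787 ≈ 0.38
N(d₁) = N(0.38) = 0.6480
Δ_call = N(d₁) = 0.6480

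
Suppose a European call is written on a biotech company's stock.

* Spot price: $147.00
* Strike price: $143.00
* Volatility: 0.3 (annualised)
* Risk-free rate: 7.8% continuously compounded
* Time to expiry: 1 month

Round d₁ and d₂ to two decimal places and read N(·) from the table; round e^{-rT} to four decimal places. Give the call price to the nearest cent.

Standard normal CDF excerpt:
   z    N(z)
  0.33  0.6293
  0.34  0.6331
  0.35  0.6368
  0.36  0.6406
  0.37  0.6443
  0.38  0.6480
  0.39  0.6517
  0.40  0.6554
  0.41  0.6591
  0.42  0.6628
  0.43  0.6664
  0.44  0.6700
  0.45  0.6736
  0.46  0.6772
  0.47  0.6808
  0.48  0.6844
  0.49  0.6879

T = 0.08333;  σ√T = 0.0866
d₁ = [ln(147/143) + (0.078 + 0.3²/2)·0.08333] / 0.0866 = [0.0276 + 0.0102] / 0.0866 = 0.4369 which rounds to 0.44
d₂ = d₁ − σ√T = 0.4369 − 0.0866 = 0.3503 which rounds to 0.35
exp(−rT) = exp(−0.078·0.08333) = 0.9935
N(d₁) = N(0.44) = 0.6700;  N(d₂) = N(0.35) = 0.6368
C = 147·0.6700 − 143·0.9935·0.6368 = 98.4900 − 90.4705 = 8.0195

$8.02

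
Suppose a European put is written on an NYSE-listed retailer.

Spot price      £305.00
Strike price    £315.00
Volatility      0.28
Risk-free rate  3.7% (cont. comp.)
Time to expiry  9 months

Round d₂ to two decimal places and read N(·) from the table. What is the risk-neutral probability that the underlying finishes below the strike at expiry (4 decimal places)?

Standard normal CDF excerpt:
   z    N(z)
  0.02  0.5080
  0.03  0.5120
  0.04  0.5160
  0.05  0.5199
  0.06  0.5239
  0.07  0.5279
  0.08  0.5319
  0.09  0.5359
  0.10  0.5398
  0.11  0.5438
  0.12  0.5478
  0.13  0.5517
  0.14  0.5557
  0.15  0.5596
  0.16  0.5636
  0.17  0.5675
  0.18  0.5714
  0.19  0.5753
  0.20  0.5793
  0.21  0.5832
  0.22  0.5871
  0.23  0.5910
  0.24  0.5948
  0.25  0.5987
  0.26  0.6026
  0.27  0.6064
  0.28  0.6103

0.5557

σ√T = 0.28 × 0.8660 = 0.2425
d₁ = [ln(305/315) + (0.037 + 0.28²/2)·0.75] / 0.2425 = [-0.0323 + 0.0572] / 0.2425 = 0.1026 which rounds to 0.10
d₂ = d₁ − σ√T = 0.1026 − 0.2425 = -0.1398 which rounds to -0.14
Pr(exercise) under Q = N(−d₂) = N(0.14) = 0.5557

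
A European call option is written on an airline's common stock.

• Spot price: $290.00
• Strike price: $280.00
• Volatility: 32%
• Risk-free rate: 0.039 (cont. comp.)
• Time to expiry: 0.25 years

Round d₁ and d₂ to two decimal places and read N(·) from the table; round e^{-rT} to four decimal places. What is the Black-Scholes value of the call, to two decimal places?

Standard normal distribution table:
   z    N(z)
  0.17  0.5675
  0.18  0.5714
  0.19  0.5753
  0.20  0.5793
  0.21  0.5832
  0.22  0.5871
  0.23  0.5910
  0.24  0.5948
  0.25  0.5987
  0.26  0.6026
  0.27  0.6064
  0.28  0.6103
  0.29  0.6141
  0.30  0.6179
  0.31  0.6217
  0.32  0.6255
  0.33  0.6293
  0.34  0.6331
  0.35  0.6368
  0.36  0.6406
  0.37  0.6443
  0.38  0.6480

T = 0.25;  σ√T = 0.1600
ln(S/K) + (r + σ²/2)T = ln(290/280) + (0.039 + 0.32²/2)·0.25 = 0.0351 + 0.0226 = 0.0576
d₁ = 0.0576 / 0.1600 = 0.3603 which rounds to 0.36
d₂ = d₁ − σ√T = 0.3603 − 0.1600 = 0.2003 which rounds to 0.20
exp(−rT) = exp(−0.039·0.25) = 0.9903
N(d₁) = N(0.36) = 0.6406;  N(d₂) = N(0.20) = 0.5793
C = 290·0.6406 − 280·0.9903·0.5793 = 185.7740 − 160.6306 = 25.1434

$25.14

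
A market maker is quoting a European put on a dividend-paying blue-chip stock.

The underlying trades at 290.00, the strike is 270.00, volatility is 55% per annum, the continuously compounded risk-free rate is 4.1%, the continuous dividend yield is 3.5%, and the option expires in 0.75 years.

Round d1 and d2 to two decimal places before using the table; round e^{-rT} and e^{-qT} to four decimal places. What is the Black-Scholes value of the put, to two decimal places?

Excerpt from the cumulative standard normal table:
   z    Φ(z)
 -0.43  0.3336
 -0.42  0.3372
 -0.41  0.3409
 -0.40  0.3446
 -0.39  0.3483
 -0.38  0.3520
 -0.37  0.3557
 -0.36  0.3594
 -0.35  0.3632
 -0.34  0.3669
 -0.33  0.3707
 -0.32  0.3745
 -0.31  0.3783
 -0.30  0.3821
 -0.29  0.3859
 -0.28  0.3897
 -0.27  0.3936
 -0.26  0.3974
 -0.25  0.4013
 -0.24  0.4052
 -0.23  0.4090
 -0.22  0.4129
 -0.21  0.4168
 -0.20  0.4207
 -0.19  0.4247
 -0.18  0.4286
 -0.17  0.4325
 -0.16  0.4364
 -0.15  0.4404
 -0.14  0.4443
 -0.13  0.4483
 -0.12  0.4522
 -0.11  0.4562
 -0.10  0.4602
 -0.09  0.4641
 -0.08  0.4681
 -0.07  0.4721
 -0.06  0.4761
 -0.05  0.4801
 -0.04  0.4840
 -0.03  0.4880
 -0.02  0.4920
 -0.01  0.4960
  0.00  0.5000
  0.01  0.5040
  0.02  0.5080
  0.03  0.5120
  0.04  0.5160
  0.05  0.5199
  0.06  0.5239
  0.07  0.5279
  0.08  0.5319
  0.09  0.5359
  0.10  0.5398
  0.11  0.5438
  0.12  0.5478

T = 0.75;  σ√T = 0.4763
d₁ = [ln(290/270) + (0.041 − 0.035 + 0.55²/2)·0.75] / 0.4763 = [0.0715 + 0.1179] / 0.4763 = 0.3976 which rounds to 0.40
d₂ = d₁ − σ√T = 0.3976 − 0.4763 = -0.0787 which rounds to -0.08
e^(−qT) = e^(−0.035·0.75) = 0.9741;  e^(−rT) = e^(−0.041·0.75) = 0.9697
N(−d₂) = N(0.08) = 0.5319;  N(−d₁) = N(-0.40) = 0.3446
P = 270·0.9697·0.5319 − 290·0.9741·0.3446 = 139.2615 − 97.3457 = 41.9158

41.92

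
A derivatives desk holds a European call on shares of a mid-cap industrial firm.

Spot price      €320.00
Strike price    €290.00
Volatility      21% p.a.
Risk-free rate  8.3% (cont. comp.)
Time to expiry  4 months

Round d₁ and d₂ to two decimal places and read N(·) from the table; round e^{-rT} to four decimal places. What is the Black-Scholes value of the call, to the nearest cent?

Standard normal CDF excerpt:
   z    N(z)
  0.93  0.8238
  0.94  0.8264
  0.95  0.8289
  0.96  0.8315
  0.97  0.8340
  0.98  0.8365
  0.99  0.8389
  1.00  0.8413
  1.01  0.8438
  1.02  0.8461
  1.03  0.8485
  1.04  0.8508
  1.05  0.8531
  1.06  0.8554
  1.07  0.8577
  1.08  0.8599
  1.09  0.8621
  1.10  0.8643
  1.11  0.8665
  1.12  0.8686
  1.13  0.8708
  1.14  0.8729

€40.61

T = 0.3333;  σ√T = 0.1212
d₁ = [ln(320/290) + (0.083 + 0.21²/2)·0.3333] / 0.1212 = [0.0984 + 0.0350] / 0.1212 = 1.1007 ⇒ 1.10
d₂ = d₁ − σ√T = 1.1007 − 0.1212 = 0.9795 ⇒ 0.98
e^(−rT) = e^(−0.083·0.3333) = 0.9727
C = 320·N(1.10) − 290·0.9727·N(0.98) = 320·0.8643 − 290·0.9727·0.8365 = 276.5760 − 235.9624 = 40.6136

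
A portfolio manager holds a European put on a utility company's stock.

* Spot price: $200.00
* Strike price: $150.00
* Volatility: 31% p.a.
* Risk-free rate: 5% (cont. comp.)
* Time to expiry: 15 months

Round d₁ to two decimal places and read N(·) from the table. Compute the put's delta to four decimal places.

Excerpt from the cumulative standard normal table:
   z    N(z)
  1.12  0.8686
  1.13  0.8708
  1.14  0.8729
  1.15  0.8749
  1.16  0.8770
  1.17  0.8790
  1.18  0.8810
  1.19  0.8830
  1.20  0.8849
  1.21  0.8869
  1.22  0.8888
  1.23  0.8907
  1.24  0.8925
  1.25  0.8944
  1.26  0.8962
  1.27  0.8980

-0.1190

σ√T = 0.31·√1.25 = 0.3466
d₁ = [ln(200/150) + (0.05 + 0.31²/2)·1.25] / 0.3466 = [0.2877 + 0.1226] / 0.3466 = 1.1837 ⇒ 1.18
N(d₁) = N(1.18) = 0.8810
Δ_put = N(d₁) − 1 = 0.8810 − 1 = -0.1190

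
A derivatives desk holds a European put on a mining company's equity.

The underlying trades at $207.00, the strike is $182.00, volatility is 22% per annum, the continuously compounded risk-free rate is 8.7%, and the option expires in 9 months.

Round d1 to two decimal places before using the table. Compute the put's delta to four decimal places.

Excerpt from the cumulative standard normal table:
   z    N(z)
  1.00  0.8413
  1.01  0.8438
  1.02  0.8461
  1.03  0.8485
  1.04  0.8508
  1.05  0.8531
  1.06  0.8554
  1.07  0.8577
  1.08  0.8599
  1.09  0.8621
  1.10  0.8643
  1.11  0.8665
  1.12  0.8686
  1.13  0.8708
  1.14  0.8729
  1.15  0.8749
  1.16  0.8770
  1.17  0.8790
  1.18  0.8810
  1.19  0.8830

σ√T = 0.22 × 0.8660 = 0.1905
d₁ = [ln(207/182) + (0.087 + 0.22²/2)·0.75] / 0.1905 = [0.1287 + 0.0834] / 0.1905 = 1.1133 ≈ 1.11
N(d₁) = N(1.11) = 0.8665
Δ_put = N(d₁) − 1 = 0.8665 − 1 = -0.1335

-0.1335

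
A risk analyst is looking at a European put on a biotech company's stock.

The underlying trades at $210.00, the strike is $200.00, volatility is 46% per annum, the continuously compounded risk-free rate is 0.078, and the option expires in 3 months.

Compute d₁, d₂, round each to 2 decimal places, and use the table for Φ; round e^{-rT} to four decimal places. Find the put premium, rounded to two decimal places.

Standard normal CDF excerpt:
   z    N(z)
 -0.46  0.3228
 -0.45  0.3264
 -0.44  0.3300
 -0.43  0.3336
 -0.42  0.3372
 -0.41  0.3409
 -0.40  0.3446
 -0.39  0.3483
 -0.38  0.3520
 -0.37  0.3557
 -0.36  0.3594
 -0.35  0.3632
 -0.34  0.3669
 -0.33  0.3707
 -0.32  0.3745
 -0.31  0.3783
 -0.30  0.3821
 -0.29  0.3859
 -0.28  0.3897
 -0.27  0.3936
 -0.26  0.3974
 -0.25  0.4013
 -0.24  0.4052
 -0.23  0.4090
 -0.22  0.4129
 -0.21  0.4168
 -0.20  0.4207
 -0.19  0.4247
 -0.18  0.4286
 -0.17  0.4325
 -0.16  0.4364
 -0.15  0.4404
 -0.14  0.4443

$12.48

T = 0.25;  σ√T = 0.2300
d₁ = [ln(210/200) + (0.078 + ½·0.46²)·0.25] / (σ√T) = (0.0488 + 0.0460) / 0.2300 = 0.4119 ⇒ 0.41
d₂ = 0.4119 − 0.2300 = 0.1819 ⇒ 0.18
e^(−rT) = e^(−0.078·0.25) = 0.9807
N(−d₂) = N(-0.18) = 0.4286;  N(−d₁) = N(-0.41) = 0.3409
P = 200·0.9807·0.4286 − 210·0.3409 = 84.0656 − 71.5890 = 12.4766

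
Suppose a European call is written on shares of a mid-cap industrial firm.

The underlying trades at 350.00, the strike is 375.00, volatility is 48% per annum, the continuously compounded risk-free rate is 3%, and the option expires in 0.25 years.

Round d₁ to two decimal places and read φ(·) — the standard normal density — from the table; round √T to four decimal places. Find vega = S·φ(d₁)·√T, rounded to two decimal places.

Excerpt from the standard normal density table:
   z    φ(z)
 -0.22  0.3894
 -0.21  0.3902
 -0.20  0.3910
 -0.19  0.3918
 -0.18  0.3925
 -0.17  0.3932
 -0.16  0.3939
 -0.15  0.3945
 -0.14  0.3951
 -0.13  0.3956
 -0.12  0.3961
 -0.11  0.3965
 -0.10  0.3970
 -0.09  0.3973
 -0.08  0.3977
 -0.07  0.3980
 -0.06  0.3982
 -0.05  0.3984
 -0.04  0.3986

69.14

σ√T = 0.48 × 0.5000 = 0.2400
d₁ = [ln(350/375) + (0.03 + 0.48²/2)·0.25] / 0.2400 = [-0.0690 + 0.0363] / 0.2400 = -0.1362 → -0.14
√T = √0.25 = 0.5000
φ(d₁) = φ(-0.14) = 0.3951
vega = S·φ(d₁)·√T = 350·0.3951·0.5000 = 69.1425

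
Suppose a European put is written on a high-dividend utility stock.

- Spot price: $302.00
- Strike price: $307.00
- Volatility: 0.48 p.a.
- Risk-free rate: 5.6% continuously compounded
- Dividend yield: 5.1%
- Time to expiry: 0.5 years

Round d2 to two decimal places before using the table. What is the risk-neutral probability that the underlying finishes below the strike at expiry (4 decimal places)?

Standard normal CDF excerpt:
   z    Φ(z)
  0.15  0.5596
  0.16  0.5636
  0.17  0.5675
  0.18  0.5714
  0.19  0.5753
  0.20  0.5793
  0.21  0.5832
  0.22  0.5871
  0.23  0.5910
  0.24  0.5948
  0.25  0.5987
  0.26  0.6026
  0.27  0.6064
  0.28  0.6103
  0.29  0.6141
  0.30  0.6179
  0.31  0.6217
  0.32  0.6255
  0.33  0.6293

0.5832

σ√T = 0.48 × 0.7071 = 0.3394
ln(S/K) + (r − q + σ²/2)T = ln(302/307) + (0.056 − 0.051 + 0.48²/2)·0.5 = -0.0164 + 0.0601 = 0.0437
d₁ = 0.0437 / 0.3394 = 0.1287 ⇒ 0.13
d₂ = d₁ − σ√T = 0.1287 − 0.3394 = -0.2107 ⇒ -0.21
Pr(exercise) under Q = N(−d₂) = N(0.21) = 0.5832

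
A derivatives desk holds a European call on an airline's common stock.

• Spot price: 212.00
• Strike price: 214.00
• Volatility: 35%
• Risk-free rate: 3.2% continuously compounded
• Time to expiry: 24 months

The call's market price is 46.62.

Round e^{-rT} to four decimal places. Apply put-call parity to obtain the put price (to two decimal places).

e^(−rT) = e^(−0.032·2) = 0.9380
Put-call parity: C − P = S − K·e^(−rT) = 212 − 214·0.9380 = 212 − 200.7320 = 11.2680
P = C − (C − P) = 46.62 − (11.2680) = 35.3520

35.35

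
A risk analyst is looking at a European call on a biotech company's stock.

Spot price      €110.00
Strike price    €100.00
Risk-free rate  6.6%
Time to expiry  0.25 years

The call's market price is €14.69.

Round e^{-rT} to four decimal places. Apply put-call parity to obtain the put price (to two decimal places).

exp(−rT) = exp(−0.066·0.25) = 0.9836
Put-call parity: C − P = S − K·e^(−rT) = 110 − 100·0.9836 = 110 − 98.3600 = 11.6400
P = C − (C − P) = 14.69 − (11.6400) = 3.0500

€3.05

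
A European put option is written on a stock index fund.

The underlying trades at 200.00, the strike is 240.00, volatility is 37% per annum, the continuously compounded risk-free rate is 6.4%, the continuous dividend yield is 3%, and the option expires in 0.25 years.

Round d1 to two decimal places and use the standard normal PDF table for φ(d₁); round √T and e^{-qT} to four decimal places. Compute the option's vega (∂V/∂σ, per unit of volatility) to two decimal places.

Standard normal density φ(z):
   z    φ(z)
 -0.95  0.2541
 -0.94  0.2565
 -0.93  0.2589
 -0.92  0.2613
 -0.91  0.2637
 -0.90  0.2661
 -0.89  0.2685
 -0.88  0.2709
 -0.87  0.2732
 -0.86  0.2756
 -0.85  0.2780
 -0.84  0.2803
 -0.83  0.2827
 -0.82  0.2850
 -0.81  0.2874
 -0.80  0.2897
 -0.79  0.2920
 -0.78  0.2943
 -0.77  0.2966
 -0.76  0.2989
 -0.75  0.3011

σ√T = 0.37 × 0.5000 = 0.1850
d₁ = [ln(200/240) + (0.064 − 0.03 + 0.37²/2)·0.25] / 0.1850 = [-0.1823 + 0.0256] / 0.1850 = -0.8471 ⇒ -0.85
√T = √0.25 = 0.5000
φ(d₁) = φ(-0.85) = 0.2780
e^(−qT) = e^(−0.03·0.25) = 0.9925
vega = S·e^(−qT)·φ(d₁)·√T = 200·0.9925·0.2780·0.5000 = 27.5915

27.59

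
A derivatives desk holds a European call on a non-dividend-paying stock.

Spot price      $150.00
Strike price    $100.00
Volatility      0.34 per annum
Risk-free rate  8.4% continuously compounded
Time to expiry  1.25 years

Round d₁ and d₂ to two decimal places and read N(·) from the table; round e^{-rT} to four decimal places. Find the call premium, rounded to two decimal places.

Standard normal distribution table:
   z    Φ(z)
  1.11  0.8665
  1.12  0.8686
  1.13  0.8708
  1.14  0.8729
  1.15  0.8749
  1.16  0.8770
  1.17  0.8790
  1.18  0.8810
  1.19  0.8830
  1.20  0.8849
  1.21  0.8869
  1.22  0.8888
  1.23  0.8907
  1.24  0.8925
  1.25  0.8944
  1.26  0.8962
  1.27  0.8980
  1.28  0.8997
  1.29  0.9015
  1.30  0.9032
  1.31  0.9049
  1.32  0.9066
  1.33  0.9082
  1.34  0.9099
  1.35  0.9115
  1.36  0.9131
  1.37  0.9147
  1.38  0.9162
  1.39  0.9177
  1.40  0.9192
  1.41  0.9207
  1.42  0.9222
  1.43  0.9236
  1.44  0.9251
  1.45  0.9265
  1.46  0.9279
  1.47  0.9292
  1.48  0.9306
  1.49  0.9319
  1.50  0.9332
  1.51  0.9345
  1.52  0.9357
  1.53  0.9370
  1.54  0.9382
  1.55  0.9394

$61.78

σ√T = 0.34 × 1.1180 = 0.3801
ln(S/K) + (r + σ²/2)T = ln(150/100) + (0.084 + 0.34²/2)·1.25 = 0.4055 + 0.1773 = 0.5827
d₁ = 0.5827 / 0.3801 = 1.5329 which rounds to 1.53
d₂ = d₁ − σ√T = 1.5329 − 0.3801 = 1.1528 which rounds to 1.15
e^(−rT) = e^(−0.084·1.25) = 0.9003
N(d₁) = N(1.53) = 0.9370;  N(d₂) = N(1.15) = 0.8749
C = 150·0.9370 − 100·0.9003·0.8749 = 140.5500 − 78.7672 = 61.7828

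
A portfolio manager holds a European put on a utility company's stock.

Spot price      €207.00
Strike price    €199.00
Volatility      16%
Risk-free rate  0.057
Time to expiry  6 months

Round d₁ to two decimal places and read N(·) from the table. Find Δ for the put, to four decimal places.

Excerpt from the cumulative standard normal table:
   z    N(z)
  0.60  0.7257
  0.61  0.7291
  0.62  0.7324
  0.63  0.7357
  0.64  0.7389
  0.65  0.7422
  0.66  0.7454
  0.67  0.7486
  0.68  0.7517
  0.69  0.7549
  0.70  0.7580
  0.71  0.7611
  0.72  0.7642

-0.2546

T = 0.5;  σ√T = 0.1131
ln(S/K) + (r + σ²/2)T = ln(207/199) + (0.057 + 0.16²/2)·0.5 = 0.0394 + 0.0349 = 0.0743
d₁ = 0.0743 / 0.1131 = 0.6568 which rounds to 0.66
N(d₁) = N(0.66) = 0.7454
Δ_put = N(d₁) − 1 = 0.7454 − 1 = -0.2546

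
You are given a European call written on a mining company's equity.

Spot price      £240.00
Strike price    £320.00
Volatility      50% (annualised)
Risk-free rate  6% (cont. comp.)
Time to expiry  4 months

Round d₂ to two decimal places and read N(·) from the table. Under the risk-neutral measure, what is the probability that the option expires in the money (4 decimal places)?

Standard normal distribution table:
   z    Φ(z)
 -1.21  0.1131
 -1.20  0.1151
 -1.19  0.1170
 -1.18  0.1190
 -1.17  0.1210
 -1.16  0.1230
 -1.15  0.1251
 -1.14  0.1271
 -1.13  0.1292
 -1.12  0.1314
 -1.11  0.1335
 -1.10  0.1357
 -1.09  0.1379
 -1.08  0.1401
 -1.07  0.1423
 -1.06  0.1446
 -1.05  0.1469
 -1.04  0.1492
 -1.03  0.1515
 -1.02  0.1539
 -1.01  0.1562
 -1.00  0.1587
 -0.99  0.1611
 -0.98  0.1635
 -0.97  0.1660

σ√T = 0.5 × 0.5774 = 0.2887
d₁ = [ln(240/320) + (0.06 + 0.5²/2)·0.3333] / 0.2887 = [-0.2877 + 0.0617] / 0.2887 = -0.7829 ⇒ -0.78
d₂ = d₁ − σ√T = -0.7829 − 0.2887 = -1.0716 ⇒ -1.07
Pr(exercise) under Q = N(d₂) = 0.1423

0.1423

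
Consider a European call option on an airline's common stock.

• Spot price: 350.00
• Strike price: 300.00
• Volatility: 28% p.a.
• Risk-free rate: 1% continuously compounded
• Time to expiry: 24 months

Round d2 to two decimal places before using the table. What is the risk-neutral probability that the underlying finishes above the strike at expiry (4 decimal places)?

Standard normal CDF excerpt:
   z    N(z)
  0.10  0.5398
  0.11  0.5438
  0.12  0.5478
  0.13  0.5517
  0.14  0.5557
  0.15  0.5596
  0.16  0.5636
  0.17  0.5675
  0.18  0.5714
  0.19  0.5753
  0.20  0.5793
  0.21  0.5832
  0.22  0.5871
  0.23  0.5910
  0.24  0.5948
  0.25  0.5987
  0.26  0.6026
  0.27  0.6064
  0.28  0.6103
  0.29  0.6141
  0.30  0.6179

0.5948

T = 2;  σ√T = 0.3960
d₁ = [ln(350/300) + (0.01 + 0.28²/2)·2] / 0.3960 = [0.1542 + 0.0984] / 0.3960 = 0.6378 ≈ 0.64
d₂ = d₁ − σ√T = 0.6378 − 0.3960 = 0.2418 ≈ 0.24
Pr(exercise) under Q = N(d₂) = 0.5948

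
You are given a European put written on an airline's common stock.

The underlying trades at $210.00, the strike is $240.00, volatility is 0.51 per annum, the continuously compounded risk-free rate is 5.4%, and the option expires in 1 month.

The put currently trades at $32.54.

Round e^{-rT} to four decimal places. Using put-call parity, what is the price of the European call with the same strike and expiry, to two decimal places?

$3.62

exp(−rT) = exp(−0.054·0.08333) = 0.9955
Put-call parity: C − P = S − K·e^(−rT) = 210 − 240·0.9955 = 210 − 238.9200 = -28.9200
C = P + (C − P) = 32.54 + (-28.9200) = 3.6200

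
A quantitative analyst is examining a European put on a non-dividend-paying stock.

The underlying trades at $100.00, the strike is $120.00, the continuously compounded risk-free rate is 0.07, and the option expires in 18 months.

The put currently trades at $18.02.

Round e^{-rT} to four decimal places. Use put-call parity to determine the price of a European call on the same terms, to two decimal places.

e^(−rT) = e^(−0.07·1.5) = 0.9003
Put-call parity: C − P = S − K·e^(−rT) = 100 − 120·0.9003 = 100 − 108.0360 = -8.0360
C = P + (C − P) = 18.02 + (-8.0360) = 9.9840

$9.98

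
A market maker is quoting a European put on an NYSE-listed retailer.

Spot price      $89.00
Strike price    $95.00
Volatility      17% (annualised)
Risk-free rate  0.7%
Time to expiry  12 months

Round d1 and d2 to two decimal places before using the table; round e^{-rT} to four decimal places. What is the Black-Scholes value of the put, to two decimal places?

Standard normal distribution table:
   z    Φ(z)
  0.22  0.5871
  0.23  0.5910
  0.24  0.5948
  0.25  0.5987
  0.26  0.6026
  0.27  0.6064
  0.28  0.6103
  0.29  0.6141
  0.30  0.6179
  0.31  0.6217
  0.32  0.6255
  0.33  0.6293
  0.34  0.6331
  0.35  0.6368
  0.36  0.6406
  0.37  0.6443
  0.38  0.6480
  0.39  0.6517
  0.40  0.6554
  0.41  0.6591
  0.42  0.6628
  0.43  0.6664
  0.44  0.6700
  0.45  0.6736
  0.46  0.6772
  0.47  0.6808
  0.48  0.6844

$9.23

σ√T = 0.17·√1 = 0.1700
d₁ = [ln(89/95) + (0.007 + ½·0.17²)·1] / (σ√T) = (-0.0652 + 0.0215) / 0.1700 = -0.2576 → -0.26
d₂ = -0.2576 − 0.1700 = -0.4276 → -0.43
exp(−rT) = exp(−0.007·1) = 0.9930
N(−d₂) = N(0.43) = 0.6664;  N(−d₁) = N(0.26) = 0.6026
P = 95·0.9930·0.6664 − 89·0.6026 = 62.8648 − 53.6314 = 9.2334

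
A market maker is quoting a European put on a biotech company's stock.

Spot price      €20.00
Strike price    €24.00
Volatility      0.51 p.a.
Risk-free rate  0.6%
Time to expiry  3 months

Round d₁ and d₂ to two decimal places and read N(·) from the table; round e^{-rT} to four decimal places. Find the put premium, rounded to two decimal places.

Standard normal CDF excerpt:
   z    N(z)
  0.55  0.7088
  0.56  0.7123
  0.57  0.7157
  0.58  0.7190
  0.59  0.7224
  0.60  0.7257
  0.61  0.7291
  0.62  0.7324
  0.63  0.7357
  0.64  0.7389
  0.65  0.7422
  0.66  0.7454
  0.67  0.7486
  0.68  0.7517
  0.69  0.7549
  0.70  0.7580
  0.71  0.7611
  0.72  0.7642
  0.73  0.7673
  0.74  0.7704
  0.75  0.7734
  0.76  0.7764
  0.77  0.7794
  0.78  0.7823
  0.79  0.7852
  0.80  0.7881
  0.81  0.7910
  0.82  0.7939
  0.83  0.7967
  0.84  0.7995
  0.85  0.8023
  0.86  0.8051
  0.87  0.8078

σ√T = 0.51 × 0.5000 = 0.2550
d₁ = [ln(20/24) + (0.006 + ½·0.51²)·0.25] / (σ√T) = (-0.1823 + 0.0340) / 0.2550 = -0.5816 ≈ -0.58
d₂ = -0.5816 − 0.2550 = -0.8366 ≈ -0.84
e^(−rT) = e^(−0.006·0.25) = 0.9985
N(−d₂) = N(0.84) = 0.7995;  N(−d₁) = N(0.58) = 0.7190
P = 24·0.9985·0.7995 − 20·0.7190 = 19.1592 − 14.3800 = 4.7792

€4.78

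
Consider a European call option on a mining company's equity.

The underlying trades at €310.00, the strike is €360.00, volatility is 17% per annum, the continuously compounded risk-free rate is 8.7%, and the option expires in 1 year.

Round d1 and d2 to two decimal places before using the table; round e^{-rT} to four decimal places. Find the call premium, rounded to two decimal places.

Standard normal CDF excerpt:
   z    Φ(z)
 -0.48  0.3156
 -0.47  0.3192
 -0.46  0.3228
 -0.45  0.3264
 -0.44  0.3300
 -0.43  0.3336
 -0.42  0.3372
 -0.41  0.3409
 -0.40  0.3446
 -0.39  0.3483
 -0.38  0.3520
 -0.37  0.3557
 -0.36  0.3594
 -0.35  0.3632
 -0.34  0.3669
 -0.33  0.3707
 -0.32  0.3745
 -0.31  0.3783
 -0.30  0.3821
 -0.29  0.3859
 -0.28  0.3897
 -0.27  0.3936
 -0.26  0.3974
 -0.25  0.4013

T = 1;  σ√T = 0.1700
ln(S/K) + (r + σ²/2)T = ln(310/360) + (0.087 + 0.17²/2)·1 = -0.1495 + 0.1014 = -0.0481
d₁ = -0.0481 / 0.1700 = -0.2828 → -0.28
d₂ = d₁ − σ√T = -0.2828 − 0.1700 = -0.4528 → -0.45
exp(−rT) = exp(−0.087·1) = 0.9167
C = 310·N(-0.28) − 360·0.9167·N(-0.45) = 310·0.3897 − 360·0.9167·0.3264 = 120.8070 − 107.7159 = 13.0911

€13.09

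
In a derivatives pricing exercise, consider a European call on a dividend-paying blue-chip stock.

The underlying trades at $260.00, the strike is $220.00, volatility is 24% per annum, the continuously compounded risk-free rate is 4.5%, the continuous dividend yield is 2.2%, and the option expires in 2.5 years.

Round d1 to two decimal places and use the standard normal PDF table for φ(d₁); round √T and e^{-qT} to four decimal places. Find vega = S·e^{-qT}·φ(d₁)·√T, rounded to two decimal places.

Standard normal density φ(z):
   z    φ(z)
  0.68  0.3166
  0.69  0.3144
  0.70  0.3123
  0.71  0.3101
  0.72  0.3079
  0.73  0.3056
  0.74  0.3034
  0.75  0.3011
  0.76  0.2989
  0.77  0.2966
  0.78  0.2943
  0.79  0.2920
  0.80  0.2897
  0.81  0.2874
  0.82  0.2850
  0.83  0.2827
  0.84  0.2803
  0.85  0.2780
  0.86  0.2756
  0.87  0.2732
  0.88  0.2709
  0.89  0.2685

114.51

σ√T = 0.24·√2.5 = 0.3795
d₁ = [ln(260/220) + (0.045 − 0.022 + 0.24²/2)·2.5] / 0.3795 = [0.1671 + 0.1295] / 0.3795 = 0.7815 which rounds to 0.78
√T = √2.5 = 1.5811
φ(d₁) = φ(0.78) = 0.2943
e^(−qT) = e^(−0.022·2.5) = 0.9465
vega = S·e^(−qT)·φ(d₁)·√T = 260·0.9465·0.2943·1.5811 = 114.5100
(Call and put vega coincide under Black-Scholes.)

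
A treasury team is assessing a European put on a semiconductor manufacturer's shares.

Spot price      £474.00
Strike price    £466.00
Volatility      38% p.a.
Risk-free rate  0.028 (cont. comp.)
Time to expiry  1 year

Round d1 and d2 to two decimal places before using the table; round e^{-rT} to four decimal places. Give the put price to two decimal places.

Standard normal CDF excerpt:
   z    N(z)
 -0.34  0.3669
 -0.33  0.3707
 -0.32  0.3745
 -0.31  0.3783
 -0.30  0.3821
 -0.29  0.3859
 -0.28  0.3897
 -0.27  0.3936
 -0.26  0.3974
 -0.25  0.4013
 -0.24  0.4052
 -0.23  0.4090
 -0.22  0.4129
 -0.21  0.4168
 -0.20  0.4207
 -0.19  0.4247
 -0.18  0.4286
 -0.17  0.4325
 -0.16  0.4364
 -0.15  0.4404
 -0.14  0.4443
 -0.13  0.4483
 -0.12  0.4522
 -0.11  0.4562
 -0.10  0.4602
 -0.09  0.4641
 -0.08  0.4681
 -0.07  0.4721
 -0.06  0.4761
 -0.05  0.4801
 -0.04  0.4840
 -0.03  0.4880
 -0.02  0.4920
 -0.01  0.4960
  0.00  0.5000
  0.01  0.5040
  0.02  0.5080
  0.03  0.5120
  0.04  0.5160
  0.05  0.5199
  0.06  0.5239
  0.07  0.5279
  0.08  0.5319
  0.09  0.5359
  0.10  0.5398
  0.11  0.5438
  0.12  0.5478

£59.90

σ√T = 0.38·√1 = 0.3800
ln(S/K) + (r + σ²/2)T = ln(474/466) + (0.028 + 0.38²/2)·1 = 0.0170 + 0.1002 = 0.1172
d₁ = 0.1172 / 0.3800 = 0.3085 ⇒ 0.31
d₂ = d₁ − σ√T = 0.3085 − 0.3800 = -0.0715 ⇒ -0.07
e^(−rT) = e^(−0.028·1) = 0.9724
P = 466·0.9724·N(0.07) − 474·N(-0.31) = 466·0.9724·0.5279 − 474·0.3783 = 239.2118 − 179.3142 = 59.8976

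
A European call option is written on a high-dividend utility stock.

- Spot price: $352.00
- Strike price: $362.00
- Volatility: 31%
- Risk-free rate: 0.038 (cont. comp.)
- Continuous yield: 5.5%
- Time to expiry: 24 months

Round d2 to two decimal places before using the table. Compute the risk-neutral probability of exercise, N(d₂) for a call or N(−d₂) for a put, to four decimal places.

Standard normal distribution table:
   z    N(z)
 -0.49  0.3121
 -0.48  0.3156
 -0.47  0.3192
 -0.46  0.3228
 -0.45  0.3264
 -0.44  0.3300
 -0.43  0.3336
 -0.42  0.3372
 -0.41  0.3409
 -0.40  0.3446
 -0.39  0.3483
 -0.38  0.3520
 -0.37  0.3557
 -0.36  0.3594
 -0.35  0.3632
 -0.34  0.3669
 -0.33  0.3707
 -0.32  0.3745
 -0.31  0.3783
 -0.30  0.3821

0.3594

σ√T = 0.31 × 1.4142 = 0.4384
d₁ = [ln(352/362) + (0.038 − 0.055 + 0.31²/2)·2] / 0.4384 = [-0.0280 + 0.0621] / 0.4384 = 0.0778 ⇒ 0.08
d₂ = d₁ − σ√T = 0.0778 − 0.4384 = -0.3607 ⇒ -0.36
Risk-neutral Pr[S_T > K] = N(d₂) = N(-0.36) = 0.3594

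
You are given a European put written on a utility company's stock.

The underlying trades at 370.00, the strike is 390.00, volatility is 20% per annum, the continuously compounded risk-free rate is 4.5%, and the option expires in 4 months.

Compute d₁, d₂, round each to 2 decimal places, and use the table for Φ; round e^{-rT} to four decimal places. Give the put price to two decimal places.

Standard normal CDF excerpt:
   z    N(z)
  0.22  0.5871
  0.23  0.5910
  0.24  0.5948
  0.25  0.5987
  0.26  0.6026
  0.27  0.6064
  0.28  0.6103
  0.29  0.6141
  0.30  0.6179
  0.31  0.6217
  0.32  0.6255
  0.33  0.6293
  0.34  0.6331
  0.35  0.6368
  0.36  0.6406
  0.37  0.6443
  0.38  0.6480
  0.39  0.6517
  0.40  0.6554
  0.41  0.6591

σ√T = 0.2 × 0.5774 = 0.1155
d₁ = [ln(370/390) + (0.045 + 0.2²/2)·0.3333] / 0.1155 = [-0.0526 + 0.0217] / 0.1155 = -0.2683 ⇒ -0.27
d₂ = d₁ − σ√T = -0.2683 − 0.1155 = -0.3837 ⇒ -0.38
e^(−rT) = e^(−0.045·0.3333) = 0.9851
P = 390·0.9851·N(0.38) − 370·N(0.27) = 390·0.9851·0.6480 − 370·0.6064 = 248.9545 − 224.3680 = 24.5865

24.59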